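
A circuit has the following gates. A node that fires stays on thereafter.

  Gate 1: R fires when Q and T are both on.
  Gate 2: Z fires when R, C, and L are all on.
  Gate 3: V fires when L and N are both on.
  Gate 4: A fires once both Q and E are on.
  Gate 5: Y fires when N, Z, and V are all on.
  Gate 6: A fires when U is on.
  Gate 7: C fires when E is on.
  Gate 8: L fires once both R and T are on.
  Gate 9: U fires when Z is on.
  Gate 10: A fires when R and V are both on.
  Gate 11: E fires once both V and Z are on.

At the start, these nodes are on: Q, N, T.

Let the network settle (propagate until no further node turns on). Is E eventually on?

E would need V and Z (Gate 11), but Z never turns on.

No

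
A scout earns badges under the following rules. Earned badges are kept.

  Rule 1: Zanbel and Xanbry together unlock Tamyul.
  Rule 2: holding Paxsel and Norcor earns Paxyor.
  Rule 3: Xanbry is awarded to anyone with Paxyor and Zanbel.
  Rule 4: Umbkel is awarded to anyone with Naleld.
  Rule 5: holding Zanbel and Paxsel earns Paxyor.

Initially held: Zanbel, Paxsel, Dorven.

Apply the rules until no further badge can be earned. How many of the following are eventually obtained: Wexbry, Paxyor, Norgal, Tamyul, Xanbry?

3

With Zanbel and Paxsel, Paxyor is earned (Rule 5).
With Paxyor and Zanbel, Xanbry is earned (Rule 3).
With Zanbel and Xanbry, Tamyul is earned (Rule 1).
No rule produces Wexbry, and it is not given.
Paxyor: reached.
No rule produces Norgal, and it is not given.
Tamyul: reached.
Xanbry: reached.
Reached: Paxyor, Tamyul, and Xanbry — 3 of the 5.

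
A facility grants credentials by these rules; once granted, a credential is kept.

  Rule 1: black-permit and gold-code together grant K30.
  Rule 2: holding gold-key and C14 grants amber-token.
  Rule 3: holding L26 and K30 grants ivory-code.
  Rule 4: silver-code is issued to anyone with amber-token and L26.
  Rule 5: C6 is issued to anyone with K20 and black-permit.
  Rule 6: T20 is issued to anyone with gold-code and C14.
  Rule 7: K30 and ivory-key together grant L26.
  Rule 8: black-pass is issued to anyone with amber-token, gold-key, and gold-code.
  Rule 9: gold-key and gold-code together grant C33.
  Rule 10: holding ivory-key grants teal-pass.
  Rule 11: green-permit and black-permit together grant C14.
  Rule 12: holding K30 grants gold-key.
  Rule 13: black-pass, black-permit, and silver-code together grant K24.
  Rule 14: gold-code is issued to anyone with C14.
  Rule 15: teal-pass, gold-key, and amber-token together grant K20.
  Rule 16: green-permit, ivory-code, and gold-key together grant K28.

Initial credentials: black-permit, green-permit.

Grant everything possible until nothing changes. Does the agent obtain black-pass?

Yes

Holding green-permit and black-permit grants C14 (Rule 11).
Holding C14 grants gold-code (Rule 14).
Holding black-permit and gold-code grants K30 (Rule 1).
Holding K30 grants gold-key (Rule 12).
Holding gold-key and C14 grants amber-token (Rule 2).
Holding amber-token, gold-key, and gold-code grants black-pass (Rule 8).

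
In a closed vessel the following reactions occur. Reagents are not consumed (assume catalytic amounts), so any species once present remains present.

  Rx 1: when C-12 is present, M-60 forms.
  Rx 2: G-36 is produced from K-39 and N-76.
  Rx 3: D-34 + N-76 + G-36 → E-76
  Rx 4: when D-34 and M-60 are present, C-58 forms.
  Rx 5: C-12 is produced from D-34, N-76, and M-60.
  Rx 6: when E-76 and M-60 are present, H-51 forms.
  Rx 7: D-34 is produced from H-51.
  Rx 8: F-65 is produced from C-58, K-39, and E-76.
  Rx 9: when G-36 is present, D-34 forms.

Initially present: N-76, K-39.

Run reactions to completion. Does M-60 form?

M-60 would need C-12 (Rx 1), but C-12 never forms.

No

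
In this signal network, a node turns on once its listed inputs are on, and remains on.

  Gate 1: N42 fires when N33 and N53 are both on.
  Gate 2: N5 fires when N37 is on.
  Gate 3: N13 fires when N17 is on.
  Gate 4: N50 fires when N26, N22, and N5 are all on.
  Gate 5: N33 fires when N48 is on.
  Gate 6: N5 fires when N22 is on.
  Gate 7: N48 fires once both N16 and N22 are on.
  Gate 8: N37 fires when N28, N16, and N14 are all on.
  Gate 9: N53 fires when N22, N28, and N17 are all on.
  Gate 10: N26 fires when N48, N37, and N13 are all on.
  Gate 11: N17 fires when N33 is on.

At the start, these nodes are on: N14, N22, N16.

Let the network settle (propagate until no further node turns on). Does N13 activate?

Yes

N16 and N22 are on, so N48 fires (Gate 7).
Gate 5: N48 on → N33 on.
N33 is on, so N17 fires (Gate 11).
N17 is on, so N13 fires (Gate 3).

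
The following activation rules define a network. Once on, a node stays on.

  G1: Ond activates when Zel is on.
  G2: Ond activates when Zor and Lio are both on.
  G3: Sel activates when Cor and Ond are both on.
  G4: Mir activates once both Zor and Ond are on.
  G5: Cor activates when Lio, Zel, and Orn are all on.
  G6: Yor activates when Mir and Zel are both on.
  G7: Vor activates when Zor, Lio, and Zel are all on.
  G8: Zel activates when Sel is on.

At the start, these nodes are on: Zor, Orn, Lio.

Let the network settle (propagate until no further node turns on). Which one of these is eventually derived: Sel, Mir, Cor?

Mir

G2: Zor and Lio on → Ond on.
Zor and Ond are on, so Mir activates (G4).
Sel would need Cor and Ond (G3), but Cor never turns on. Cor would need Lio, Zel, and Orn (G5), but Zel never turns on.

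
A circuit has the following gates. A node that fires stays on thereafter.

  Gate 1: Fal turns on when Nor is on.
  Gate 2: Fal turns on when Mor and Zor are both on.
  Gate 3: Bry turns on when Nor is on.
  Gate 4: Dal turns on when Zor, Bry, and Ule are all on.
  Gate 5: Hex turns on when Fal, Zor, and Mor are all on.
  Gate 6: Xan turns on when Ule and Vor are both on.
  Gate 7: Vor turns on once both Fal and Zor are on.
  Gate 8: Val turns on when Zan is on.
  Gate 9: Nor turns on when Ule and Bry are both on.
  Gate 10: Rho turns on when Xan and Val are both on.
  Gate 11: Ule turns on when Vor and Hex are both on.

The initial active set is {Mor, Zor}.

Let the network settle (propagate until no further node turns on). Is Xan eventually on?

Mor and Zor are on, so Fal turns on (Gate 2).
Gate 5: Fal, Zor, and Mor on → Hex on.
Gate 7: Fal and Zor on → Vor on.
Vor and Hex are on, so Ule turns on (Gate 11).
Ule and Vor are on, so Xan turns on (Gate 6).

Yes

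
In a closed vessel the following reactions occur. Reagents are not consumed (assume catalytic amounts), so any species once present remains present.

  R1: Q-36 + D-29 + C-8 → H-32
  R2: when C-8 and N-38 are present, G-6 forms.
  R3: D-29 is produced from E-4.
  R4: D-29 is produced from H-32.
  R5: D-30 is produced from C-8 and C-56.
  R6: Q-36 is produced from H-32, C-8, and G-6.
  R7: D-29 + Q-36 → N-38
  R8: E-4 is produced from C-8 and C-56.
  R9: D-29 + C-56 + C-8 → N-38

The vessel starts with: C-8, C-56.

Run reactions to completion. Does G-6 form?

C-8 and C-56 present → E-4 forms (R8).
E-4 present → D-29 forms (R3).
D-29, C-56, and C-8 present → N-38 forms (R9).
C-8 and N-38 present → G-6 forms (R2).

Yes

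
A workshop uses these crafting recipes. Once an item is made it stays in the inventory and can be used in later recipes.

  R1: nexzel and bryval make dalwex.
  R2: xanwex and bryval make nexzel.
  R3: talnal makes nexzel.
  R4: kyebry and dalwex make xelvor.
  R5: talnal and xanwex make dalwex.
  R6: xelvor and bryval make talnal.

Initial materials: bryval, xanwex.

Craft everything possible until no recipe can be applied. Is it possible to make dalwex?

Yes

Using R2, xanwex and bryval make nexzel.
nexzel and bryval → dalwex (R1).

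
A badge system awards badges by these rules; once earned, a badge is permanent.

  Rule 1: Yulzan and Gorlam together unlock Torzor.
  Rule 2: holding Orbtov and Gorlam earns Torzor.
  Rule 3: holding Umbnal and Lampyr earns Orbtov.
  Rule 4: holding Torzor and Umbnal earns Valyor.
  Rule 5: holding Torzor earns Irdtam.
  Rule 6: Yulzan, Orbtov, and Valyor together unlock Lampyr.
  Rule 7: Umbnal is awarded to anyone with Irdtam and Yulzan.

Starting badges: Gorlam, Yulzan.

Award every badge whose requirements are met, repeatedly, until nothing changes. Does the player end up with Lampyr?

Lampyr would need Yulzan, Orbtov, and Valyor (Rule 6), but Orbtov is never earned.

No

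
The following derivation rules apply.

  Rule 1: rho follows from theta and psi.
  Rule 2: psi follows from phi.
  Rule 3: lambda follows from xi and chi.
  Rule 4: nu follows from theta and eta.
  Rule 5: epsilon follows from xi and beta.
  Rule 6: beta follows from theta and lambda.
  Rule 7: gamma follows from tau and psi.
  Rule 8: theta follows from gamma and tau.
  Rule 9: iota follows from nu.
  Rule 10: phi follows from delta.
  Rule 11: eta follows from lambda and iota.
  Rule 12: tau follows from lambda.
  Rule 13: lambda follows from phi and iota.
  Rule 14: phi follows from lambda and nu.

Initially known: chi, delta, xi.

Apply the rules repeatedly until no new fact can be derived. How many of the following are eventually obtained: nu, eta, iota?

nu would need theta and eta (Rule 4), but eta is never established.
eta would need lambda and iota (Rule 11), but iota is never established.
iota would need nu (Rule 9), but nu is never established.
None of the 3 are reached.

0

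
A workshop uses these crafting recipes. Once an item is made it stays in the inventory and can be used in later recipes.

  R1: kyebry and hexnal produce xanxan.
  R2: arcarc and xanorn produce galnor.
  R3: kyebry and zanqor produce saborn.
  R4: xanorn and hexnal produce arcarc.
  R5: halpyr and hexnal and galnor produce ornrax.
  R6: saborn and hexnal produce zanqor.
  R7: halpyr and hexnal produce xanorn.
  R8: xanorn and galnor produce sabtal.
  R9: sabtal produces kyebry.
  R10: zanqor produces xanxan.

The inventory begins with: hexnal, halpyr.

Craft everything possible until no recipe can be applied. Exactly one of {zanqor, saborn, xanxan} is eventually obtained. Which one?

xanxan

Using R7, halpyr and hexnal make xanorn.
Using R4, xanorn and hexnal make arcarc.
Using R2, arcarc and xanorn make galnor.
Using R8, xanorn and galnor make sabtal.
sabtal → kyebry (R9).
Using R1, kyebry and hexnal make xanxan.
saborn would need kyebry and zanqor (R3), but zanqor is never obtained. zanqor would need saborn and hexnal (R6), but saborn is never obtained.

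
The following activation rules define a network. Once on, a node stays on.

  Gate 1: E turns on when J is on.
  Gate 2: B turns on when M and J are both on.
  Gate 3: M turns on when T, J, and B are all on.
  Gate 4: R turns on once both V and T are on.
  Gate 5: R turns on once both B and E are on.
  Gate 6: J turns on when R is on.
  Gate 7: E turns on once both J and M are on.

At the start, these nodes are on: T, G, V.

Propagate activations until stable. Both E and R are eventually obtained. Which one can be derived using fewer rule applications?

R: Gate 4: V and T on → R on. [1 rule application]
E: V and T are on, so R turns on (Gate 4). Gate 6: R on → J on. Gate 1: J on → E on. [3 rule applications]
R needs fewer.

R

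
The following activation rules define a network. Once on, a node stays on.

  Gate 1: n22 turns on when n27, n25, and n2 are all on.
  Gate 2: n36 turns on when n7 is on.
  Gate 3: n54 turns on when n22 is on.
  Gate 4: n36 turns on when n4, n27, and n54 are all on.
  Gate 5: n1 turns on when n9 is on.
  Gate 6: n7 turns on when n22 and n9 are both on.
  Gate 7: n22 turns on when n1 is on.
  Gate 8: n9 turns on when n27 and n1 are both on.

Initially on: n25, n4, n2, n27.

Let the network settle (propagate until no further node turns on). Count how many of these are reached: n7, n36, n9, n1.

Gate 1: n27, n25, and n2 on → n22 on.
n22 is on, so n54 turns on (Gate 3).
n4, n27, and n54 are on, so n36 turns on (Gate 4).
n7 would need n22 and n9 (Gate 6), but n9 never turns on.
n36: reached.
n9 would need n27 and n1 (Gate 8), but n1 never turns on.
n1 would need n9 (Gate 5), but n9 never turns on.
Reached: n36 — 1 of the 4.

1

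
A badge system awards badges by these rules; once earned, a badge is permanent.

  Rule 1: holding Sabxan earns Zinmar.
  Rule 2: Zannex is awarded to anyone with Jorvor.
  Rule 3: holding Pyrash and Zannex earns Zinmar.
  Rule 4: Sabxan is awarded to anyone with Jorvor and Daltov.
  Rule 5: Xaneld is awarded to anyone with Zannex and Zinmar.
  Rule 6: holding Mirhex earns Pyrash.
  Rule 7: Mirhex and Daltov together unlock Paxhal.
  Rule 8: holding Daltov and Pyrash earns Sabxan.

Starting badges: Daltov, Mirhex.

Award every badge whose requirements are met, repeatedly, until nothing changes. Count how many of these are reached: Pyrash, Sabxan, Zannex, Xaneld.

With Mirhex, Pyrash is earned (Rule 6).
With Daltov and Pyrash, Sabxan is earned (Rule 8).
Pyrash: reached.
Sabxan: reached.
Zannex would need Jorvor (Rule 2), but Jorvor is never earned.
Xaneld would need Zannex and Zinmar (Rule 5), but Zannex is never earned.
Reached: Pyrash and Sabxan — 2 of the 4.

2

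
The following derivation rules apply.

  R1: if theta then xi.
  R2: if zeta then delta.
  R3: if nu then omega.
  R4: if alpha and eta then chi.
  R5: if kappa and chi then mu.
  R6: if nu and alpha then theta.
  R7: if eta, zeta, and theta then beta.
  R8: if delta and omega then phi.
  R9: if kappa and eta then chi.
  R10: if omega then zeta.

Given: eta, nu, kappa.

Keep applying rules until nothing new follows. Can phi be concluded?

nu holds, so omega follows (R3).
omega holds, so zeta follows (R10).
zeta holds, so delta follows (R2).
delta and omega hold, so phi follows (R8).

Yes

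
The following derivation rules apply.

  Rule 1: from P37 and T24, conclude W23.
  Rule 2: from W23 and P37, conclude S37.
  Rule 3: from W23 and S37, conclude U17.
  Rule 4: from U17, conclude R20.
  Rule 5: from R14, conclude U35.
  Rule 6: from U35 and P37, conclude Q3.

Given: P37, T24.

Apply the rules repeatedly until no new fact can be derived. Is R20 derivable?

From P37 and T24, Rule 1 gives W23.
W23 and P37 hold, so S37 follows (Rule 2).
From W23 and S37, Rule 3 gives U17.
U17 holds, so R20 follows (Rule 4).

Yes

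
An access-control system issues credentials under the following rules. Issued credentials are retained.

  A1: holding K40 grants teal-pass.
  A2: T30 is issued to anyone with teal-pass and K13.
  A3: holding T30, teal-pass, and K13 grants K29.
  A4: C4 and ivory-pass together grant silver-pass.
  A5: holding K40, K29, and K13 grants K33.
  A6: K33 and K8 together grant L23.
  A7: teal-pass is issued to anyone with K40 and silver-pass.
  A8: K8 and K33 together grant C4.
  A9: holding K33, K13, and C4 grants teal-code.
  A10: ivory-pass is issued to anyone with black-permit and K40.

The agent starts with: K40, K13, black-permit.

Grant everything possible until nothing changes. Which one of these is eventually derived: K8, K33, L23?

K33

Holding K40 grants teal-pass (A1).
Holding teal-pass and K13 grants T30 (A2).
Holding T30, teal-pass, and K13 grants K29 (A3).
Holding K40, K29, and K13 grants K33 (A5).
L23 would need K33 and K8 (A6), but K8 is never granted. No rule produces K8, and it is not given.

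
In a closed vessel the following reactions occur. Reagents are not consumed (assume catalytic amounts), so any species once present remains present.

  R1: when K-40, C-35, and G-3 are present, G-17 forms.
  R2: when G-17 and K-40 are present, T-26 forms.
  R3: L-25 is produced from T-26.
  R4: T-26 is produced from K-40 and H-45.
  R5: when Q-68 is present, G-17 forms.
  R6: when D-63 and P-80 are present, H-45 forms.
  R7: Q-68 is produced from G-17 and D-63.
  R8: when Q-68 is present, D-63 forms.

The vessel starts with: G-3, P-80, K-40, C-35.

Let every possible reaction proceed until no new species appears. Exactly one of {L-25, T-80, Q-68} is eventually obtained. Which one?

K-40, C-35, and G-3 present → G-17 forms (R1).
G-17 and K-40 present → T-26 forms (R2).
T-26 present → L-25 forms (R3).
Q-68 would need G-17 and D-63 (R7), but D-63 never forms. No rule produces T-80, and it is not given.

L-25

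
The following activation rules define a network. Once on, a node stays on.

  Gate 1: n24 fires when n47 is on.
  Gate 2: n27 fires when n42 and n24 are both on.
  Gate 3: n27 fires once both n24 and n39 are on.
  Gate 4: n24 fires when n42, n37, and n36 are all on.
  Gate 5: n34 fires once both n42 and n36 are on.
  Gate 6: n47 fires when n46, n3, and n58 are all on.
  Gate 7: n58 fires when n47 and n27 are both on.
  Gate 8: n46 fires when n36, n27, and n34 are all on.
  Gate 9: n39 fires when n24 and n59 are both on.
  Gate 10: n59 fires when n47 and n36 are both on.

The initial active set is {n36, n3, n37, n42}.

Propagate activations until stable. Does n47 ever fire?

n47 would need n46, n3, and n58 (Gate 6), but n58 never turns on.

No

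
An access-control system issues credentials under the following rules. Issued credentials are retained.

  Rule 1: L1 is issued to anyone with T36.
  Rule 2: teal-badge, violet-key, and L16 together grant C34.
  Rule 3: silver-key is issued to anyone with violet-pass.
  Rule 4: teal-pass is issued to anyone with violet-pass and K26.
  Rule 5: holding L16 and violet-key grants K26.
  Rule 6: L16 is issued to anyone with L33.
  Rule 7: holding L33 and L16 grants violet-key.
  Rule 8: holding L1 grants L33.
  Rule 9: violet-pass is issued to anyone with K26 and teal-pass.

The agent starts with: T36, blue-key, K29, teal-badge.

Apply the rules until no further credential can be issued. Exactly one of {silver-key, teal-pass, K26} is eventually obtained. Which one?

Holding T36 grants L1 (Rule 1).
Holding L1 grants L33 (Rule 8).
Holding L33 grants L16 (Rule 6).
Holding L33 and L16 grants violet-key (Rule 7).
Holding L16 and violet-key grants K26 (Rule 5).
teal-pass would need violet-pass and K26 (Rule 4), but violet-pass is never granted. silver-key would need violet-pass (Rule 3), but violet-pass is never granted.

K26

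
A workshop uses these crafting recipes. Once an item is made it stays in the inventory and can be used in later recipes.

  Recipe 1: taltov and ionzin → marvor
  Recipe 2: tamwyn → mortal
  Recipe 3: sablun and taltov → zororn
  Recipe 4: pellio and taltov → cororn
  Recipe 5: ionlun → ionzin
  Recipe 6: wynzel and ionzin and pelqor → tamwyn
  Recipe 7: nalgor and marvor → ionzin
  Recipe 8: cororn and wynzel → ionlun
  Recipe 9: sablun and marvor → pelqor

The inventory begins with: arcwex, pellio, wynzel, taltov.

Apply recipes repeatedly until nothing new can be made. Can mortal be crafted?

No

mortal would need tamwyn (Recipe 2), but tamwyn is never obtained.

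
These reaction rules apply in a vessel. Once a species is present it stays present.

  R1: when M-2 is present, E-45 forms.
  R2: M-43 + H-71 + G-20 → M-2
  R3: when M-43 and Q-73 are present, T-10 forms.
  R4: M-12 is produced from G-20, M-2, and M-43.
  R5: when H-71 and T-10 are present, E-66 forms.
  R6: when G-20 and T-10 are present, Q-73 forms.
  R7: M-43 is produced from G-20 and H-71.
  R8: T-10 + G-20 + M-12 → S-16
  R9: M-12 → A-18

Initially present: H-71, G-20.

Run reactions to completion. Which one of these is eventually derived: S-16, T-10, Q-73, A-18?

G-20 and H-71 present → M-43 forms (R7).
M-43, H-71, and G-20 present → M-2 forms (R2).
G-20, M-2, and M-43 present → M-12 forms (R4).
M-12 present → A-18 forms (R9).
Q-73 would need G-20 and T-10 (R6), but T-10 never forms. T-10 would need M-43 and Q-73 (R3), but Q-73 never forms. S-16 would need T-10, G-20, and M-12 (R8), but T-10 never forms.

A-18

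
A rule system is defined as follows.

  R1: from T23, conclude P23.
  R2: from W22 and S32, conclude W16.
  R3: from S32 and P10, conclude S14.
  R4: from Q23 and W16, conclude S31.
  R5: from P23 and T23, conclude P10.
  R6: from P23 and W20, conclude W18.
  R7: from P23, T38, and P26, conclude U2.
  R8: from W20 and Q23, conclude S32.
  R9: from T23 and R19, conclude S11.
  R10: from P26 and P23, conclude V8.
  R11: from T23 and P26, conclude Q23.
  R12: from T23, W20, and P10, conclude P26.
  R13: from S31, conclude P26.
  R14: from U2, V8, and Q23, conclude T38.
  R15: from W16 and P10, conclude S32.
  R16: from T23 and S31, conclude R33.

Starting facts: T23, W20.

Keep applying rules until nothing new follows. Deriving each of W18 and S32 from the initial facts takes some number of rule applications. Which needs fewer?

W18

W18: T23 holds, so P23 follows (R1). P23 and W20 hold, so W18 follows (R6). [2 rule applications]
S32: From T23, R1 gives P23. From P23 and T23, R5 gives P10. From T23, W20, and P10, R12 gives P26. From T23 and P26, R11 gives Q23. W20 and Q23 hold, so S32 follows (R8). [5 rule applications]
W18 needs fewer.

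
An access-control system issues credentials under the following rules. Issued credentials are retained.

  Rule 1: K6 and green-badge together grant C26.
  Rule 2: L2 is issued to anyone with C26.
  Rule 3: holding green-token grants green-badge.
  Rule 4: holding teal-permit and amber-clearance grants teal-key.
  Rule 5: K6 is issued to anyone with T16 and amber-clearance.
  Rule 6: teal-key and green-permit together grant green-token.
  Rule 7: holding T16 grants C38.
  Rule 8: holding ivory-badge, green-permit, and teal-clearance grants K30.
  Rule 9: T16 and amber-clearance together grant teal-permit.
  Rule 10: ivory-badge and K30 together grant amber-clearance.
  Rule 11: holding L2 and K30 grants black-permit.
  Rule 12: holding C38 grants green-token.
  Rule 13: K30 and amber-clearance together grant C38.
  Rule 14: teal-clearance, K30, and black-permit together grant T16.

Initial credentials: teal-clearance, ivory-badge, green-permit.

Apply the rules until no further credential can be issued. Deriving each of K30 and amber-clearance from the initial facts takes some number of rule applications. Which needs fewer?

K30

K30: Holding ivory-badge, green-permit, and teal-clearance grants K30 (Rule 8). [1 rule application]
amber-clearance: Holding ivory-badge, green-permit, and teal-clearance grants K30 (Rule 8). Holding ivory-badge and K30 grants amber-clearance (Rule 10). [2 rule applications]
K30 needs fewer.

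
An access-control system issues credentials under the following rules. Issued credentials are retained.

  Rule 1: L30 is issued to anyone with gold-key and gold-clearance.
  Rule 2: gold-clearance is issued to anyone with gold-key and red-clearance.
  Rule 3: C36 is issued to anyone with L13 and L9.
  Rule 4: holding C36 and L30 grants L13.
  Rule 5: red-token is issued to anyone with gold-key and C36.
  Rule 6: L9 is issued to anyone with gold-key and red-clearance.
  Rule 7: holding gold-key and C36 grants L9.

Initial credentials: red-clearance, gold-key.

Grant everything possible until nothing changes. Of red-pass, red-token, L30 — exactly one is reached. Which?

L30

Holding gold-key and red-clearance grants gold-clearance (Rule 2).
Holding gold-key and gold-clearance grants L30 (Rule 1).
red-token would need gold-key and C36 (Rule 5), but C36 is never granted. No rule produces red-pass, and it is not given.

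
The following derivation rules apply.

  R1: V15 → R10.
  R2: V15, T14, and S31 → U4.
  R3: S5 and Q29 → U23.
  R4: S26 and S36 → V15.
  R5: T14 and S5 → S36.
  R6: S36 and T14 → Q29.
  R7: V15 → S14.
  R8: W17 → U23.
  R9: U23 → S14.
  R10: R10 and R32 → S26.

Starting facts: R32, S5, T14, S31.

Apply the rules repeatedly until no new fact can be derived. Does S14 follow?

From T14 and S5, R5 gives S36.
S36 and T14 hold, so Q29 follows (R6).
S5 and Q29 hold, so U23 follows (R3).
U23 holds, so S14 follows (R9).

Yes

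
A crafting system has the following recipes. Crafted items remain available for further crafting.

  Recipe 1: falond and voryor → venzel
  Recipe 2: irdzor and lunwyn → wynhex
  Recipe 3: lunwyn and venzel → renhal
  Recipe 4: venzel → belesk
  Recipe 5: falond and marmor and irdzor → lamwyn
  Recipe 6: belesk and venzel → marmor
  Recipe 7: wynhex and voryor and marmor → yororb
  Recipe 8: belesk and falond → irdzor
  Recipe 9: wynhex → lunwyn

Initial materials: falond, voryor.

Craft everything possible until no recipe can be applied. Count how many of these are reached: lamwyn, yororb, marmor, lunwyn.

2

Using Recipe 1, falond and voryor make venzel.
venzel → belesk (Recipe 4).
Using Recipe 8, belesk and falond make irdzor.
Using Recipe 6, belesk and venzel make marmor.
falond and marmor and irdzor → lamwyn (Recipe 5).
lamwyn: reached.
yororb would need wynhex, voryor, and marmor (Recipe 7), but wynhex is never obtained.
marmor: reached.
lunwyn would need wynhex (Recipe 9), but wynhex is never obtained.
Reached: lamwyn and marmor — 2 of the 4.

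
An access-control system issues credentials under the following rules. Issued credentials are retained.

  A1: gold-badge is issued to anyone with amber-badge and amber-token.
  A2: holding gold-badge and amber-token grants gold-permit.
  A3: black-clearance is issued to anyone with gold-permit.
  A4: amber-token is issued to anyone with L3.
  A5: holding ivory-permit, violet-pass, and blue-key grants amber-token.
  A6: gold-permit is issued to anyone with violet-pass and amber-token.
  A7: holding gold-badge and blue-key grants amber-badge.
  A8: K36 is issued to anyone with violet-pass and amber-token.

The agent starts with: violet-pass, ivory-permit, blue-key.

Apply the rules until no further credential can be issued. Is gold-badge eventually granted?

No

gold-badge would need amber-badge and amber-token (A1), but amber-badge is never granted.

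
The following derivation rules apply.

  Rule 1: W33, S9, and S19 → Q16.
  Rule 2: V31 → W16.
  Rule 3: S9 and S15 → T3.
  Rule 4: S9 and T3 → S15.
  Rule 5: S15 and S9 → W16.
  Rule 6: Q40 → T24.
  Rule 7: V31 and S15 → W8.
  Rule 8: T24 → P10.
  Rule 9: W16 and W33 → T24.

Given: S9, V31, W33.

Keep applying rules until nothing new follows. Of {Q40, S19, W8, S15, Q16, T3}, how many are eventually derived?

No rule produces Q40, and it is not given.
No rule produces S19, and it is not given.
W8 would need V31 and S15 (Rule 7), but S15 is never established.
S15 would need S9 and T3 (Rule 4), but T3 is never established.
Q16 would need W33, S9, and S19 (Rule 1), but S19 is never established.
T3 would need S9 and S15 (Rule 3), but S15 is never established.
None of the 6 are reached.

0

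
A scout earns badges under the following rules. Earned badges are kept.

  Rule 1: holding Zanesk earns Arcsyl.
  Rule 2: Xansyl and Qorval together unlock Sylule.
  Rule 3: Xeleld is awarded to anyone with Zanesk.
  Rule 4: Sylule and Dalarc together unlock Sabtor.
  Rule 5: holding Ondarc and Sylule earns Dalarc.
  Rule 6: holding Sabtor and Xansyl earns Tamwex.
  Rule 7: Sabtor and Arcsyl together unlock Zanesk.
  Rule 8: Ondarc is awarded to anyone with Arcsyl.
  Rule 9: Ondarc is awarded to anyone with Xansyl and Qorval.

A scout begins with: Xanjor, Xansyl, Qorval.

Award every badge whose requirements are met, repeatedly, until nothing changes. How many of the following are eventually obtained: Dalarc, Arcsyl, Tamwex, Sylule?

With Xansyl and Qorval, Sylule is earned (Rule 2).
With Xansyl and Qorval, Ondarc is earned (Rule 9).
With Ondarc and Sylule, Dalarc is earned (Rule 5).
With Sylule and Dalarc, Sabtor is earned (Rule 4).
With Sabtor and Xansyl, Tamwex is earned (Rule 6).
Dalarc: reached.
Arcsyl would need Zanesk (Rule 1), but Zanesk is never earned.
Tamwex: reached.
Sylule: reached.
Reached: Dalarc, Tamwex, and Sylule — 3 of the 4.

3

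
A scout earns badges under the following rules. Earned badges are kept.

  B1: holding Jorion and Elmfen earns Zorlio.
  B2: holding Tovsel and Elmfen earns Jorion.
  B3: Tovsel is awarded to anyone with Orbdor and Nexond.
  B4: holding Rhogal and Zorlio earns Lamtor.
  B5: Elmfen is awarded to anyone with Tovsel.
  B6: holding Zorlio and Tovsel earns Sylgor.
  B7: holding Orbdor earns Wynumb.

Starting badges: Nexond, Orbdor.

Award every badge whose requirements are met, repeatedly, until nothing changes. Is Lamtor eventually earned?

No

Lamtor would need Rhogal and Zorlio (B4), but Rhogal is never earned.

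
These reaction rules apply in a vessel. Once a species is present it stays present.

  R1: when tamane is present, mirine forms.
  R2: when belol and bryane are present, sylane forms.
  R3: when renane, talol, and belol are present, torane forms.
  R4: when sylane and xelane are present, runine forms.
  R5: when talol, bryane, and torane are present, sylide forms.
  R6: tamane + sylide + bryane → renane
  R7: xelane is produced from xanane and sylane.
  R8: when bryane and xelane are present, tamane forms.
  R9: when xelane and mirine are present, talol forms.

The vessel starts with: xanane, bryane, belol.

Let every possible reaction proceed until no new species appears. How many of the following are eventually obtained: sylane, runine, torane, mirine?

belol and bryane present → sylane forms (R2).
xanane and sylane present → xelane forms (R7).
sylane and xelane present → runine forms (R4).
bryane and xelane present → tamane forms (R8).
tamane present → mirine forms (R1).
sylane: reached.
runine: reached.
torane would need renane, talol, and belol (R3), but renane never forms.
mirine: reached.
Reached: sylane, runine, and mirine — 3 of the 4.

3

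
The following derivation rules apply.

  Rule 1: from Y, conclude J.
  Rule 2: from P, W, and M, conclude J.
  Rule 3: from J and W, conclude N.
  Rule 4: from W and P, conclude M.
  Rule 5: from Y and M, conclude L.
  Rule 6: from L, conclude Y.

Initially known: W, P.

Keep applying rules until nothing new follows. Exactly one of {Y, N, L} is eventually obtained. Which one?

From W and P, Rule 4 gives M.
From P, W, and M, Rule 2 gives J.
From J and W, Rule 3 gives N.
L would need Y and M (Rule 5), but Y is never established. Y would need L (Rule 6), but L is never established.

N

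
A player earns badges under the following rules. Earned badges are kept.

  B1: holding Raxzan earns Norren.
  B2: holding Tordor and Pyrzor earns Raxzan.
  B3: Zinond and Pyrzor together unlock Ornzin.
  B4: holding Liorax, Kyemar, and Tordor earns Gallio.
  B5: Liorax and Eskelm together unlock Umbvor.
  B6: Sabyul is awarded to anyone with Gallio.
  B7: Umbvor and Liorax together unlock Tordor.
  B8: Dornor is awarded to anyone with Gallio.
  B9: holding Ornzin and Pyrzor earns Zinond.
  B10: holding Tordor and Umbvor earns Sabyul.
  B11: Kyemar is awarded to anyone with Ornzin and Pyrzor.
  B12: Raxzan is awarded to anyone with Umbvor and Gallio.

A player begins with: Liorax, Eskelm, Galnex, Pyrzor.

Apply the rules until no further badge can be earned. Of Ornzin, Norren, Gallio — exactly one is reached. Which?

With Liorax and Eskelm, Umbvor is earned (B5).
With Umbvor and Liorax, Tordor is earned (B7).
With Tordor and Pyrzor, Raxzan is earned (B2).
With Raxzan, Norren is earned (B1).
Ornzin would need Zinond and Pyrzor (B3), but Zinond is never earned. Gallio would need Liorax, Kyemar, and Tordor (B4), but Kyemar is never earned.

Norren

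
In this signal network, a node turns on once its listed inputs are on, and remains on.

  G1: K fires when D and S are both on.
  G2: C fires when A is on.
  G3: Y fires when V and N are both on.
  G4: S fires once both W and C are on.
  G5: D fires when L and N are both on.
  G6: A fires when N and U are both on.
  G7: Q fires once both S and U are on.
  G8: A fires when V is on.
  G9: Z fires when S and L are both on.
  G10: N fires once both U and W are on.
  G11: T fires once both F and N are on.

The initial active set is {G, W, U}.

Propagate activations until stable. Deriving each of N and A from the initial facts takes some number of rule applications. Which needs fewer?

N: G10: U and W on → N on. [1 rule application]
A: G10: U and W on → N on. N and U are on, so A fires (G6). [2 rule applications]
N needs fewer.

N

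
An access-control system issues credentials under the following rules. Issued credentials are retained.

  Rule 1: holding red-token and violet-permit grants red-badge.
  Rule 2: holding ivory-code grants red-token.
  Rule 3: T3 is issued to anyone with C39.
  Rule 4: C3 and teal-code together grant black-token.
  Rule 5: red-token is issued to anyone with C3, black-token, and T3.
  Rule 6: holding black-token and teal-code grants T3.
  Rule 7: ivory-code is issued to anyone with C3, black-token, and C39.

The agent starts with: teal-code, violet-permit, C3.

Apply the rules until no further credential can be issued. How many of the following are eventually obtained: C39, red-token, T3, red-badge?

3

Holding C3 and teal-code grants black-token (Rule 4).
Holding black-token and teal-code grants T3 (Rule 6).
Holding C3, black-token, and T3 grants red-token (Rule 5).
Holding red-token and violet-permit grants red-badge (Rule 1).
No rule produces C39, and it is not given.
red-token: reached.
T3: reached.
red-badge: reached.
Reached: red-token, T3, and red-badge — 3 of the 4.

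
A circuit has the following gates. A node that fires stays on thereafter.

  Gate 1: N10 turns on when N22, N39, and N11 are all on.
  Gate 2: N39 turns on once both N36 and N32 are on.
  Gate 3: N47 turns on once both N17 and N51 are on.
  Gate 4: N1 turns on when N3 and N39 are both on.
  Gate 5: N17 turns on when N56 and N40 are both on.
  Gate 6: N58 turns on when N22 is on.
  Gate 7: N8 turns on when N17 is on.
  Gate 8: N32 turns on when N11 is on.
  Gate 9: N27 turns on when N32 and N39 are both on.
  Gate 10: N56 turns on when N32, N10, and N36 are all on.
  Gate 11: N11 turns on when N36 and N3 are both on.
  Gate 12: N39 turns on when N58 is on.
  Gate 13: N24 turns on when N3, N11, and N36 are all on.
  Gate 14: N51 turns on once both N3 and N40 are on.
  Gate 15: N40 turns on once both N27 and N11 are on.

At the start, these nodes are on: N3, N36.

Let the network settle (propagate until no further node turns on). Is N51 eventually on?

Gate 11: N36 and N3 on → N11 on.
N11 is on, so N32 turns on (Gate 8).
N36 and N32 are on, so N39 turns on (Gate 2).
N32 and N39 are on, so N27 turns on (Gate 9).
Gate 15: N27 and N11 on → N40 on.
N3 and N40 are on, so N51 turns on (Gate 14).

Yes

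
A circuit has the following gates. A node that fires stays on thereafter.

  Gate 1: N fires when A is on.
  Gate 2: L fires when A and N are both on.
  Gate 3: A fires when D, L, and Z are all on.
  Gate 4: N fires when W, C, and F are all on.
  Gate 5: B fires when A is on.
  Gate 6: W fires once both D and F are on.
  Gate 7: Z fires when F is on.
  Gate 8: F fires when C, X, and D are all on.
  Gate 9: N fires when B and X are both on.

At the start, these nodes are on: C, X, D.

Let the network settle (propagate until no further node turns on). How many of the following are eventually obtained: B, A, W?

C, X, and D are on, so F fires (Gate 8).
D and F are on, so W fires (Gate 6).
B would need A (Gate 5), but A never turns on.
A would need D, L, and Z (Gate 3), but L never turns on.
W: reached.
Reached: W — 1 of the 3.

1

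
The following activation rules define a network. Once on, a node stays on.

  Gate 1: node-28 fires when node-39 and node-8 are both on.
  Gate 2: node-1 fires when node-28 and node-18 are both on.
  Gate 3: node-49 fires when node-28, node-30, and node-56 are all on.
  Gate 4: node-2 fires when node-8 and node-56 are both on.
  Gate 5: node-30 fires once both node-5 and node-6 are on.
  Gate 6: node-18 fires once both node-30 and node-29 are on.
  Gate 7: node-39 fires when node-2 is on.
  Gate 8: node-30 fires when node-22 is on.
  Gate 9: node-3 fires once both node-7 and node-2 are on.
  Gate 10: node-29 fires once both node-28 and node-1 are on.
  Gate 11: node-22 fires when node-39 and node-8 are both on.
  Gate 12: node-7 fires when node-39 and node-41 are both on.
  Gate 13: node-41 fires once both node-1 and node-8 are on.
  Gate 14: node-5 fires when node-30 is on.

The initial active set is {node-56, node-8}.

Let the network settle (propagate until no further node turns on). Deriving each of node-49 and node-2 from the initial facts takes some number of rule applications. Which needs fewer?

node-2

node-2: Gate 4: node-8 and node-56 on → node-2 on. [1 rule application]
node-49: Gate 4: node-8 and node-56 on → node-2 on. Gate 7: node-2 on → node-39 on. Gate 1: node-39 and node-8 on → node-28 on. Gate 11: node-39 and node-8 on → node-22 on. Gate 8: node-22 on → node-30 on. node-28, node-30, and node-56 are on, so node-49 fires (Gate 3). [6 rule applications]
node-2 needs fewer.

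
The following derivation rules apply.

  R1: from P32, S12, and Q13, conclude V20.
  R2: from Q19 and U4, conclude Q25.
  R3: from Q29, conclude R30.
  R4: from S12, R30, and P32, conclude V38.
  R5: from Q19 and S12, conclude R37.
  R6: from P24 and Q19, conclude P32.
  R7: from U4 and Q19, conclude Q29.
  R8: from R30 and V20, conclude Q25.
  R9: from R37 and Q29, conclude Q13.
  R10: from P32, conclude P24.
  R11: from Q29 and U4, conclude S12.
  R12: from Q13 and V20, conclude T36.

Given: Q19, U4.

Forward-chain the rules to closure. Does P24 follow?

No

P24 would need P32 (R10), but P32 is never established.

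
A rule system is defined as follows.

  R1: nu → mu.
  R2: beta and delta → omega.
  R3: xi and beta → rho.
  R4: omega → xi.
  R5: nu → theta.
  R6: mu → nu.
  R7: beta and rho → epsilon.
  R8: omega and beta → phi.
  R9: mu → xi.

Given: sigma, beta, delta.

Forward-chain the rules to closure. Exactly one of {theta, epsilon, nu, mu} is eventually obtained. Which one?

epsilon

From beta and delta, R2 gives omega.
omega holds, so xi follows (R4).
From xi and beta, R3 gives rho.
beta and rho hold, so epsilon follows (R7).
nu would need mu (R6), but mu is never established. theta would need nu (R5), but nu is never established. mu would need nu (R1), but nu is never established.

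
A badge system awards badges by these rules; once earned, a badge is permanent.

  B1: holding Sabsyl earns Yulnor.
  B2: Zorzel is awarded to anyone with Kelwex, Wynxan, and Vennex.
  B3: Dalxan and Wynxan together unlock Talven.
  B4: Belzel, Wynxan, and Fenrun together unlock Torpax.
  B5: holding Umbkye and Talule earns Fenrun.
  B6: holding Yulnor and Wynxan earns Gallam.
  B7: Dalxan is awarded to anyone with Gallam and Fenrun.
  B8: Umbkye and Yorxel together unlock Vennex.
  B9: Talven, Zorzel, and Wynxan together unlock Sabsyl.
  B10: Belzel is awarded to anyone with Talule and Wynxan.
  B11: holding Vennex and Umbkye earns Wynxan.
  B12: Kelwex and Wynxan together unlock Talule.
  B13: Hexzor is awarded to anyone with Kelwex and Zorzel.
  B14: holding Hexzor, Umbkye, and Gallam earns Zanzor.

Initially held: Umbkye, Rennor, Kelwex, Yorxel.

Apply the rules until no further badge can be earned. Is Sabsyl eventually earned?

No

Sabsyl would need Talven, Zorzel, and Wynxan (B9), but Talven is never earned.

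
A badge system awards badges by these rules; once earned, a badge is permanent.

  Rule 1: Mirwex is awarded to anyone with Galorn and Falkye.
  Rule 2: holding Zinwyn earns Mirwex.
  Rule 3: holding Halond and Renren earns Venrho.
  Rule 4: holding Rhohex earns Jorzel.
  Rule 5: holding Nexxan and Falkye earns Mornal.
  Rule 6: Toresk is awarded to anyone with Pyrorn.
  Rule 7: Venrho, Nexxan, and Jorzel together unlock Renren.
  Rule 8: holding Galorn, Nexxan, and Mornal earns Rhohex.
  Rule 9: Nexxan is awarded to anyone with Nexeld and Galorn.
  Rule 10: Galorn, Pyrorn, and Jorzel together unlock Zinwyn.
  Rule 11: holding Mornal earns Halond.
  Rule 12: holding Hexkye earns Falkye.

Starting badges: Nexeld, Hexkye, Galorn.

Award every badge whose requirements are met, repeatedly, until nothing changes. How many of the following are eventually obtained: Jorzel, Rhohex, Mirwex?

3

With Hexkye, Falkye is earned (Rule 12).
With Nexeld and Galorn, Nexxan is earned (Rule 9).
With Galorn and Falkye, Mirwex is earned (Rule 1).
With Nexxan and Falkye, Mornal is earned (Rule 5).
With Galorn, Nexxan, and Mornal, Rhohex is earned (Rule 8).
With Rhohex, Jorzel is earned (Rule 4).
Jorzel: reached.
Rhohex: reached.
Mirwex: reached.
All 3 are reached.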